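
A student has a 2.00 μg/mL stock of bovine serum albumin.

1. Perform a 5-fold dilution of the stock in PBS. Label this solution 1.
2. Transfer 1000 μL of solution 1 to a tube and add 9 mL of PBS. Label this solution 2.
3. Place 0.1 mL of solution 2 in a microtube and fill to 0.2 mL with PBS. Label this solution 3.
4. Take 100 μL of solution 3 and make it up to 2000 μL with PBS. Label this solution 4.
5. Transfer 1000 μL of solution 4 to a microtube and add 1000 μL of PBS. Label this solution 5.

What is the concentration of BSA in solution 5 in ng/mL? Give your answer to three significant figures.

0.500 ng/mL

Step 1: 5-fold → factor 5
Step 2: 1000 μL + 9 mL = 10000 μL total → factor 10000/1000 = 10
Step 3: 0.1 mL brought to 0.2 mL → factor 0.2/0.1 = 2
Step 4: 100 μL brought to 2000 μL → factor 2000/100 = 20
Step 5: 1000 μL + 1000 μL = 2000 μL total → factor 2000/1000 = 2
Overall dilution factor = 5 × 10 × 2 × 20 × 2 = 4000
Final = 2.00 μg/mL / 4000 = 0.0005000 μg/mL = 0.500 ng/mL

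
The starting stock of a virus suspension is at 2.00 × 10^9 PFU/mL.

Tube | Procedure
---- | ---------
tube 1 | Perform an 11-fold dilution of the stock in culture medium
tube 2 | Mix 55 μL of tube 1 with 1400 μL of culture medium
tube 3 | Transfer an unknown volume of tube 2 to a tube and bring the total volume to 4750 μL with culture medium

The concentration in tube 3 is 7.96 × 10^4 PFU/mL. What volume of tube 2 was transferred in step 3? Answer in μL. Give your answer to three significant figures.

Step 1: 11-fold → factor 11
Step 2: 55 μL + 1400 μL = 1455 μL total → factor 1455/55 = 26.455
Step 3: v brought to 4750 μL → factor = 4750 μL/v
Product of known-step factors = 291
Overall factor = 2.00 × 10^9 PFU/mL / (7.96 × 10^4 PFU/mL) = 25126
Step-3 factor = 25126 / 291 = 86.342
v = 4750 μL / 86.342 = 55.0 μL

55.0 μL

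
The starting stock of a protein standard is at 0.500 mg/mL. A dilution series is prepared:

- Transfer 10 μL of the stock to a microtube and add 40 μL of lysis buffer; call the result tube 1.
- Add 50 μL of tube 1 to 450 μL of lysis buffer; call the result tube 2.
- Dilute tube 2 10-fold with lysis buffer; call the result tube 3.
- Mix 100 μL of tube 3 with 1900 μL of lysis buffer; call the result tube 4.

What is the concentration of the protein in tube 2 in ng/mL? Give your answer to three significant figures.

1.00 × 10^4 ng/mL

Step 1: 10 μL + 40 μL = 50 μL total → factor 50/10 = 5
Step 2: 50 μL + 450 μL = 500 μL total → factor 500/50 = 10
Dilution factor through tube 2 = 5 × 10 = 50
[tube 2] = 0.500 mg/mL / 50 = 0.01000 mg/mL = 1.00 × 10^4 ng/mL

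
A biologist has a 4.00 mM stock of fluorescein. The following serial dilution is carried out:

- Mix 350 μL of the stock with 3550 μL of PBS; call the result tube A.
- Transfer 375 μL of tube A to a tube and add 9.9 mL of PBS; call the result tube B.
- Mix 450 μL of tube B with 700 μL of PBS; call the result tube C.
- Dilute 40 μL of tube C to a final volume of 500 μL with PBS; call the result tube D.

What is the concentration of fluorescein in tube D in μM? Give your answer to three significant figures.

0.410 μM

Step 1: 350 μL + 3550 μL = 3900 μL total → factor 3900/350 = 11.143
Step 2: 375 μL + 9.9 mL = 10275 μL total → factor 10275/375 = 27.4
Step 3: 450 μL + 700 μL = 1150 μL total → factor 1150/450 = 2.5556
Step 4: 40 μL brought to 500 μL → factor 500/40 = 12.5
Overall dilution factor = 11.143 × 27.4 × 2.5556 × 12.5 = 9753.1
Final = 4.00 mM / 9753.1 = 0.0004101 mM = 0.410 μM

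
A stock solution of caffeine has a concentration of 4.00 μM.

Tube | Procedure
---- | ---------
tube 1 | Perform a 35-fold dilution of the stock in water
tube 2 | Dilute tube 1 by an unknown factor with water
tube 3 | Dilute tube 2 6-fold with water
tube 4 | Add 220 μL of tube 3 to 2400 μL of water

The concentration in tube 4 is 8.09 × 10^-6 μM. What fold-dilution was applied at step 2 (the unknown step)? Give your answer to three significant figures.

198-fold

Step 1: 35-fold → factor 35
Step 2: unknown factor x
Step 3: 6-fold → factor 6
Step 4: 220 μL + 2400 μL = 2620 μL total → factor 2620/220 = 11.909
Product of known-step factors = 2500.9
Overall factor = 4.00 μM / (8.09 × 10^-6 μM) = 4.9444 × 10^5
x = 4.9444 × 10^5 / 2500.9 = 198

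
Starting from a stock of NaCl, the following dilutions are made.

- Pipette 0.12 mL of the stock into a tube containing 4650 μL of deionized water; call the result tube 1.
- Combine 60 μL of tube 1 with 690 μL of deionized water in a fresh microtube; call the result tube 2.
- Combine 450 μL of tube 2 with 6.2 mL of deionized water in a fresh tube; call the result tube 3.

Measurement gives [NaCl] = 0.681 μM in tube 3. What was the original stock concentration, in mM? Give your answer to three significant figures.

Step 1: 0.12 mL + 4650 μL = 4.77 mL total → factor 4.77/0.12 = 39.75
Step 2: 60 μL + 690 μL = 750 μL total → factor 750/60 = 12.5
Step 3: 450 μL + 6.2 mL = 6650 μL total → factor 6650/450 = 14.778
Overall dilution factor = 39.75 × 12.5 × 14.778 = 7342.7
Stock = 0.681 μM × 7342.7 = 5000 μM = 5.00 mM

5.00 mM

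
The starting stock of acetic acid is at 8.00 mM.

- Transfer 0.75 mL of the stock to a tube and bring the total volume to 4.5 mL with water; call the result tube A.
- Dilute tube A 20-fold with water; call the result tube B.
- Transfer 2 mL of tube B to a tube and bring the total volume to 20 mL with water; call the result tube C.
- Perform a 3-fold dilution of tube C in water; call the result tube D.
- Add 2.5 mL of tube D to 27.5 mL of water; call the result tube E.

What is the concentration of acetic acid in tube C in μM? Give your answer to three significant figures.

Step 1: 0.75 mL brought to 4.5 mL → factor 4.5/0.75 = 6
Step 2: 20-fold → factor 20
Step 3: 2 mL brought to 20 mL → factor 20/2 = 10
Dilution factor through tube C = 6 × 20 × 10 = 1200
[tube C] = 8.00 mM / 1200 = 0.006667 mM = 6.67 μM

6.67 μM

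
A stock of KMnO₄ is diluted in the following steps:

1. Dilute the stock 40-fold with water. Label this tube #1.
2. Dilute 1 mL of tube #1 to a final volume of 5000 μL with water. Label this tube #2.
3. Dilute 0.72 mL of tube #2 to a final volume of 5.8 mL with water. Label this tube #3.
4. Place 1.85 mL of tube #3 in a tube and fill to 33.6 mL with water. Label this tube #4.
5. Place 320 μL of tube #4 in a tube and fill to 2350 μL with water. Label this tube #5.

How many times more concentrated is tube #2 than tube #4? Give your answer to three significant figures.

Step 1: 40-fold → factor 40
Step 2: 1 mL brought to 5000 μL → factor 5/1 = 5
Step 3: 0.72 mL brought to 5.8 mL → factor 5.8/0.72 = 8.0556
Step 4: 1.85 mL brought to 33.6 mL → factor 33.6/1.85 = 18.162
Dilution factor to tube #2 = 200; to tube #4 = 29261
[tube #2]/[tube #4] = (factor to tube #4)/(factor to tube #2) = 29261/200 = 146

146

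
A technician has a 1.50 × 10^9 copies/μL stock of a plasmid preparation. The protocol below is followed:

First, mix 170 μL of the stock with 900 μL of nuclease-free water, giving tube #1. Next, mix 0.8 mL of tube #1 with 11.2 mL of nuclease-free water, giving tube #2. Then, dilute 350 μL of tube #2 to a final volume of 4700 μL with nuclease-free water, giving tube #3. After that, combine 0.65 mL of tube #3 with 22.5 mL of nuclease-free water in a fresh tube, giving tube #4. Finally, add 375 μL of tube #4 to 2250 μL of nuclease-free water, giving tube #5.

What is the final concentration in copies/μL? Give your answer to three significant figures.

Step 1: 170 μL + 900 μL = 1070 μL total → factor 1070/170 = 6.2941
Step 2: 0.8 mL + 11.2 mL = 12 mL total → factor 12/0.8 = 15
Step 3: 350 μL brought to 4700 μL → factor 4700/350 = 13.429
Step 4: 0.65 mL + 22.5 mL = 23.15 mL total → factor 23.15/0.65 = 35.615
Step 5: 375 μL + 2250 μL = 2625 μL total → factor 2625/375 = 7
Overall dilution factor = 6.2941 × 15 × 13.429 × 35.615 × 7 = 3.1608 × 10^5
Final = 1.50 × 10^9 copies/μL / 3.1608 × 10^5 = 4.75 × 10^3 copies/μL

4.75 × 10^3 copies/μL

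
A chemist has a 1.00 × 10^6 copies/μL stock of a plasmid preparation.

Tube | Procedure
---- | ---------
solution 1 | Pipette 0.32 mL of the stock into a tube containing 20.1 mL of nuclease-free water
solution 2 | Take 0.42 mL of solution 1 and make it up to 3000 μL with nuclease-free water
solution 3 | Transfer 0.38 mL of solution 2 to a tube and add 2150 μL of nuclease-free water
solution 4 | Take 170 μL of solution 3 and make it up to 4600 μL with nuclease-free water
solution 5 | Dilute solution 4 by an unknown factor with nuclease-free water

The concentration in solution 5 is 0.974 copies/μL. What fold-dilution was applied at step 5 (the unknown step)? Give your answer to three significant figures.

12.5-fold

Step 1: 0.32 mL + 20.1 mL = 20.42 mL total → factor 20.42/0.32 = 63.812
Step 2: 0.42 mL brought to 3000 μL → factor 3/0.42 = 7.1429
Step 3: 0.38 mL + 2150 μL = 2.53 mL total → factor 2.53/0.38 = 6.6579
Step 4: 170 μL brought to 4600 μL → factor 4600/170 = 27.059
Step 5: unknown factor x
Product of known-step factors = 82115
Overall factor = 1.00 × 10^6 copies/μL / (0.974 copies/μL) = 1.0267 × 10^6
x = 1.0267 × 10^6 / 82115 = 12.5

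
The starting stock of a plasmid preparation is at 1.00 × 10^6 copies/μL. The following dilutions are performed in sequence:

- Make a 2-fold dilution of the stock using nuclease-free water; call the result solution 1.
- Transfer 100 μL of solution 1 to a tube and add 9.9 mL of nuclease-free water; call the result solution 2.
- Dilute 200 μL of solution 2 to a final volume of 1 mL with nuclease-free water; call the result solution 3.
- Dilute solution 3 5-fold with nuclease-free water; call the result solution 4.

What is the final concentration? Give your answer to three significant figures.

200 copies/μL

Step 1: 2-fold → factor 2
Step 2: 100 μL + 9.9 mL = 10000 μL total → factor 10000/100 = 100
Step 3: 200 μL brought to 1 mL → factor 1000/200 = 5
Step 4: 5-fold → factor 5
Overall dilution factor = 2 × 100 × 5 × 5 = 5000
Final = 1.00 × 10^6 copies/μL / 5000 = 200 copies/μL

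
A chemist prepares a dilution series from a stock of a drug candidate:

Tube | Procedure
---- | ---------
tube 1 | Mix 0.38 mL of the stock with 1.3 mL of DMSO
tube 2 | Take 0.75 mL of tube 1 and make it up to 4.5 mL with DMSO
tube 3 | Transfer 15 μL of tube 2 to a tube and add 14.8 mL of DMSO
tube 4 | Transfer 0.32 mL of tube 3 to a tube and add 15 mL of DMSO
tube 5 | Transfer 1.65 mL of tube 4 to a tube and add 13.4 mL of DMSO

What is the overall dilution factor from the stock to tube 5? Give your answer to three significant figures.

Step 1: 0.38 mL + 1.3 mL = 1.68 mL total → factor 1.68/0.38 = 4.4211
Step 2: 0.75 mL brought to 4.5 mL → factor 4.5/0.75 = 6
Step 3: 15 μL + 14.8 mL = 14815 μL total → factor 14815/15 = 987.67
Step 4: 0.32 mL + 15 mL = 15.32 mL total → factor 15.32/0.32 = 47.875
Step 5: 1.65 mL + 13.4 mL = 15.05 mL total → factor 15.05/1.65 = 9.1212
Overall dilution factor = 4.4211 × 6 × 987.67 × 47.875 × 9.1212 = 1.1441 × 10^7

1.14 × 10^7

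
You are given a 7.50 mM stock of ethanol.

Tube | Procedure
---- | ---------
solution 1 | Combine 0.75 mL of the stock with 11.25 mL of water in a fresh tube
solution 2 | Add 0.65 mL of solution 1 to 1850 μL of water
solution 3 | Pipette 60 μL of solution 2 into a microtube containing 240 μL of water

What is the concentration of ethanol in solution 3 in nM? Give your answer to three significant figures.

Step 1: 0.75 mL + 11.25 mL = 12 mL total → factor 12/0.75 = 16
Step 2: 0.65 mL + 1850 μL = 2.5 mL total → factor 2.5/0.65 = 3.8462
Step 3: 60 μL + 240 μL = 300 μL total → factor 300/60 = 5
Overall dilution factor = 16 × 3.8462 × 5 = 307.69
Final = 7.50 mM / 307.69 = 0.02438 mM = 2.44 × 10^4 nM

2.44 × 10^4 nM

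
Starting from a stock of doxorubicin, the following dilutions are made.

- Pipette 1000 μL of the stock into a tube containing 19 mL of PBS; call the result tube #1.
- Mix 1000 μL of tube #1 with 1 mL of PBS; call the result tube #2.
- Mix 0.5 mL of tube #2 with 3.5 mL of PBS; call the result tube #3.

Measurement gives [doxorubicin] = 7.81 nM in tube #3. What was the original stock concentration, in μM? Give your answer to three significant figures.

Step 1: 1000 μL + 19 mL = 20000 μL total → factor 20000/1000 = 20
Step 2: 1000 μL + 1 mL = 2000 μL total → factor 2000/1000 = 2
Step 3: 0.5 mL + 3.5 mL = 4 mL total → factor 4/0.5 = 8
Overall dilution factor = 20 × 2 × 8 = 320
Stock = 7.81 nM × 320 = 2499 nM = 2.50 μM

2.50 μM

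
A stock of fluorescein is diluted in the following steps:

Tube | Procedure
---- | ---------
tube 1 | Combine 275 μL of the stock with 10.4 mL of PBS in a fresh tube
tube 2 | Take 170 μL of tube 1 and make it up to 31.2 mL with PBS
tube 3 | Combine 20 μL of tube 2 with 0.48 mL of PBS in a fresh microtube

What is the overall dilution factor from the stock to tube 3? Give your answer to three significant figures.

1.78 × 10^5

Step 1: 275 μL + 10.4 mL = 10675 μL total → factor 10675/275 = 38.818
Step 2: 170 μL brought to 31.2 mL → factor 31200/170 = 183.53
Step 3: 20 μL + 0.48 mL = 500 μL total → factor 500/20 = 25
Overall dilution factor = 38.818 × 183.53 × 25 = 1.7811 × 10^5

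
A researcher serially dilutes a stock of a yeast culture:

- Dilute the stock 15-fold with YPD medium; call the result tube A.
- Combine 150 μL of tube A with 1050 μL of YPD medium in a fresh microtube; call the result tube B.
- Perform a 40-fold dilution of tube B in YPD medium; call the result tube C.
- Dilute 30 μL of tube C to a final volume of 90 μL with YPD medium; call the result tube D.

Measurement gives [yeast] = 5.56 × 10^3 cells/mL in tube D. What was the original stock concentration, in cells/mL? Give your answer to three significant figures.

Step 1: 15-fold → factor 15
Step 2: 150 μL + 1050 μL = 1200 μL total → factor 1200/150 = 8
Step 3: 40-fold → factor 40
Step 4: 30 μL brought to 90 μL → factor 90/30 = 3
Overall dilution factor = 15 × 8 × 40 × 3 = 14400
Stock = 5.56 × 10^3 cells/mL × 14400 = 8.01 × 10^7 cells/mL

8.01 × 10^7 cells/mL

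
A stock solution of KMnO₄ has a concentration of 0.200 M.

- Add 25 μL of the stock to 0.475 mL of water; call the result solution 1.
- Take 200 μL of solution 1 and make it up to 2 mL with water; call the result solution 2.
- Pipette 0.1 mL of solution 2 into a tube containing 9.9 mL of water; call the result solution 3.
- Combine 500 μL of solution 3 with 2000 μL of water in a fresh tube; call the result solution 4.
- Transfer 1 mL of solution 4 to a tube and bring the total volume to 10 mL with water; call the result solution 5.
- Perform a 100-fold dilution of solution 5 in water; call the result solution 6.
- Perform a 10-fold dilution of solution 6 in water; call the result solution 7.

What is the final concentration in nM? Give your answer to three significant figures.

Step 1: 25 μL + 0.475 mL = 500 μL total → factor 500/25 = 20
Step 2: 200 μL brought to 2 mL → factor 2000/200 = 10
Step 3: 0.1 mL + 9.9 mL = 10 mL total → factor 10/0.1 = 100
Step 4: 500 μL + 2000 μL = 2500 μL total → factor 2500/500 = 5
Step 5: 1 mL brought to 10 mL → factor 10/1 = 10
Step 6: 100-fold → factor 100
Step 7: 10-fold → factor 10
Overall dilution factor = 20 × 10 × 100 × 5 × 10 × 100 × 10 = 1 × 10^9
Final = 0.200 M / 1 × 10^9 = 2.000 × 10^-10 M = 0.200 nM

0.200 nM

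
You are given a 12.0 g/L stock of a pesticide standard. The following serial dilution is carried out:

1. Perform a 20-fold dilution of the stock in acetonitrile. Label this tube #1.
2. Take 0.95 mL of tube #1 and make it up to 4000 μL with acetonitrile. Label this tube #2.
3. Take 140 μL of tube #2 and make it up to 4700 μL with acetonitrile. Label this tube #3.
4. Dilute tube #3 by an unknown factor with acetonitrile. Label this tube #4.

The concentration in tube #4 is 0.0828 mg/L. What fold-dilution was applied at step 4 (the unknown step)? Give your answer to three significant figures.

51.3-fold

Step 1: 20-fold → factor 20
Step 2: 0.95 mL brought to 4000 μL → factor 4/0.95 = 4.2105
Step 3: 140 μL brought to 4700 μL → factor 4700/140 = 33.571
Step 4: unknown factor x
Product of known-step factors = 2827.1
Overall factor = 12.0 g/L / (0.0828 mg/L) = 1.4493 × 10^5
x = 1.4493 × 10^5 / 2827.1 = 51.3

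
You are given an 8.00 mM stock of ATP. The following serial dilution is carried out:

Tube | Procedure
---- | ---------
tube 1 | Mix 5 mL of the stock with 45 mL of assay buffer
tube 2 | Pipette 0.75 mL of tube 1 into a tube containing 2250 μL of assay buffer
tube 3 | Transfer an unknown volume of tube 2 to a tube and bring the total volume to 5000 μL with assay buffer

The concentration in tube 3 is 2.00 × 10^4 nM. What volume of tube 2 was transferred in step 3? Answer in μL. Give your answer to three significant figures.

Step 1: 5 mL + 45 mL = 50 mL total → factor 50/5 = 10
Step 2: 0.75 mL + 2250 μL = 3 mL total → factor 3/0.75 = 4
Step 3: v brought to 5000 μL → factor = 5000 μL/v
Product of known-step factors = 40
Overall factor = 8.00 mM / (2.00 × 10^4 nM) = 400
Step-3 factor = 400 / 40 = 10
v = 5000 μL / 10 = 500 μL

500 μL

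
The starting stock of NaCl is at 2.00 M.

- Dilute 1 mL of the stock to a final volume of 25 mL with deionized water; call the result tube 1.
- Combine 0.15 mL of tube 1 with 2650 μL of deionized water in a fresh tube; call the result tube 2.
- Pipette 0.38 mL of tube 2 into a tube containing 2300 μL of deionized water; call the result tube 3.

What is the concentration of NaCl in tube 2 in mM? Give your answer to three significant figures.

Step 1: 1 mL brought to 25 mL → factor 25/1 = 25
Step 2: 0.15 mL + 2650 μL = 2.8 mL total → factor 2.8/0.15 = 18.667
Dilution factor through tube 2 = 25 × 18.667 = 466.67
[tube 2] = 2.00 M / 466.67 = 0.004286 M = 4.29 mM

4.29 mM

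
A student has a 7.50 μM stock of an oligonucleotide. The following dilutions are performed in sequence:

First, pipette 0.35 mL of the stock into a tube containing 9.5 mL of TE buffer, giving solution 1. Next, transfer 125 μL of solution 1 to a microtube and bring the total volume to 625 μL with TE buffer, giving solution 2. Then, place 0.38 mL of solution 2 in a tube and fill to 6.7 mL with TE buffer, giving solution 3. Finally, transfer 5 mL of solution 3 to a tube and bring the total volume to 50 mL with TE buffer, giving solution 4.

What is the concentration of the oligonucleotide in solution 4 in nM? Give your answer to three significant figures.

0.302 nM

Step 1: 0.35 mL + 9.5 mL = 9.85 mL total → factor 9.85/0.35 = 28.143
Step 2: 125 μL brought to 625 μL → factor 625/125 = 5
Step 3: 0.38 mL brought to 6.7 mL → factor 6.7/0.38 = 17.632
Step 4: 5 mL brought to 50 mL → factor 50/5 = 10
Overall dilution factor = 28.143 × 5 × 17.632 × 10 = 24810
Final = 7.50 μM / 24810 = 0.0003023 μM = 0.302 nM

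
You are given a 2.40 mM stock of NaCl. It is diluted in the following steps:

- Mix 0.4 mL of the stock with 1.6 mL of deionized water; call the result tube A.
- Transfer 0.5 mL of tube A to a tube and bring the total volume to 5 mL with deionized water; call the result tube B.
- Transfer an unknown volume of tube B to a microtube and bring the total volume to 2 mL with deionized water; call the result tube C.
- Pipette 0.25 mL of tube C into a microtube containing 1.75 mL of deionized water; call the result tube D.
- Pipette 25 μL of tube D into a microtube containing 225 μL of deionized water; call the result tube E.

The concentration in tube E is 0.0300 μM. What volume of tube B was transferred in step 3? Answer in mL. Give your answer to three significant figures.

0.100 mL

Step 1: 0.4 mL + 1.6 mL = 2 mL total → factor 2/0.4 = 5
Step 2: 0.5 mL brought to 5 mL → factor 5/0.5 = 10
Step 3: v brought to 2 mL → factor = 2 mL/v
Step 4: 0.25 mL + 1.75 mL = 2 mL total → factor 2/0.25 = 8
Step 5: 25 μL + 225 μL = 250 μL total → factor 250/25 = 10
Product of known-step factors = 4000
Overall factor = 2.40 mM / (0.0300 μM) = 80000
Step-3 factor = 80000 / 4000 = 20
v = 2 mL / 20 = 0.100 mL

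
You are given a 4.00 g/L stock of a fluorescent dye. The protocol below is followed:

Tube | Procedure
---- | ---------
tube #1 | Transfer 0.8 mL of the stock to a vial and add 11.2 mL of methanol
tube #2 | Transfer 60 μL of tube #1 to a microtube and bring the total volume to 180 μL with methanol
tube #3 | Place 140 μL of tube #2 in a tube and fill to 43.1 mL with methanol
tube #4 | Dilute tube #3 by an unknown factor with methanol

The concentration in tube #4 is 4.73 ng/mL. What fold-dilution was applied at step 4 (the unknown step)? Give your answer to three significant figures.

61.0-fold

Step 1: 0.8 mL + 11.2 mL = 12 mL total → factor 12/0.8 = 15
Step 2: 60 μL brought to 180 μL → factor 180/60 = 3
Step 3: 140 μL brought to 43.1 mL → factor 43100/140 = 307.86
Step 4: unknown factor x
Product of known-step factors = 13854
Overall factor = 4.00 g/L / (4.73 ng/mL) = 8.4567 × 10^5
x = 8.4567 × 10^5 / 13854 = 61.0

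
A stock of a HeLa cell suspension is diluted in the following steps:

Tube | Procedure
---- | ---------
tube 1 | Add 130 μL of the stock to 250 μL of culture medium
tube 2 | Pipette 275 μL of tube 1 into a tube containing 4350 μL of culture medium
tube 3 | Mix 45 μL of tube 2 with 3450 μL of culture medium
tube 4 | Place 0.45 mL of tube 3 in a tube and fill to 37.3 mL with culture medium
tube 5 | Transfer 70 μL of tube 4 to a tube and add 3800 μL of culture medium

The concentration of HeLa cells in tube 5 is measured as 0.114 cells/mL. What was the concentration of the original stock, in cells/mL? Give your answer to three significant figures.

Step 1: 130 μL + 250 μL = 380 μL total → factor 380/130 = 2.9231
Step 2: 275 μL + 4350 μL = 4625 μL total → factor 4625/275 = 16.818
Step 3: 45 μL + 3450 μL = 3495 μL total → factor 3495/45 = 77.667
Step 4: 0.45 mL brought to 37.3 mL → factor 37.3/0.45 = 82.889
Step 5: 70 μL + 3800 μL = 3870 μL total → factor 3870/70 = 55.286
Overall dilution factor = 2.9231 × 16.818 × 77.667 × 82.889 × 55.286 = 1.7497 × 10^7
Stock = 0.114 cells/mL × 1.7497 × 10^7 = 1.99 × 10^6 cells/mL

1.99 × 10^6 cells/mL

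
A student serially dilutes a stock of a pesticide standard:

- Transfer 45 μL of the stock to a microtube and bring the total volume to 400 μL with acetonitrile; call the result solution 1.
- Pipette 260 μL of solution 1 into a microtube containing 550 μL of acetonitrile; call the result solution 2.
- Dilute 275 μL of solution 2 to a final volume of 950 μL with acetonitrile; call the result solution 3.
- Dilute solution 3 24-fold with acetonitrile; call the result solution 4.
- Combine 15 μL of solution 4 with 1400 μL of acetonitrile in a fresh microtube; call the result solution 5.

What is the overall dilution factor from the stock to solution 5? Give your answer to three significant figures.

Step 1: 45 μL brought to 400 μL → factor 400/45 = 8.8889
Step 2: 260 μL + 550 μL = 810 μL total → factor 810/260 = 3.1154
Step 3: 275 μL brought to 950 μL → factor 950/275 = 3.4545
Step 4: 24-fold → factor 24
Step 5: 15 μL + 1400 μL = 1415 μL total → factor 1415/15 = 94.333
Overall dilution factor = 8.8889 × 3.1154 × 3.4545 × 24 × 94.333 = 2.1658 × 10^5

2.17 × 10^5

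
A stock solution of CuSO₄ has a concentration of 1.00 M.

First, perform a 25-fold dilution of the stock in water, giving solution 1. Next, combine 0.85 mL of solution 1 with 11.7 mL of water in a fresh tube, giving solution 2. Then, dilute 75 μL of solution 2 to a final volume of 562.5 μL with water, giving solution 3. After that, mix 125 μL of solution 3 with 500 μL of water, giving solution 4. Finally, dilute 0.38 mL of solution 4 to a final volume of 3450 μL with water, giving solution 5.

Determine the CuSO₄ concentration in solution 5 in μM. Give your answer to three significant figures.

Step 1: 25-fold → factor 25
Step 2: 0.85 mL + 11.7 mL = 12.55 mL total → factor 12.55/0.85 = 14.765
Step 3: 75 μL brought to 562.5 μL → factor 562.5/75 = 7.5
Step 4: 125 μL + 500 μL = 625 μL total → factor 625/125 = 5
Step 5: 0.38 mL brought to 3450 μL → factor 3.45/0.38 = 9.0789
Overall dilution factor = 25 × 14.765 × 7.5 × 5 × 9.0789 = 1.2567 × 10^5
Final = 1.00 M / 1.2567 × 10^5 = 7.957 × 10^-6 M = 7.96 μM

7.96 μM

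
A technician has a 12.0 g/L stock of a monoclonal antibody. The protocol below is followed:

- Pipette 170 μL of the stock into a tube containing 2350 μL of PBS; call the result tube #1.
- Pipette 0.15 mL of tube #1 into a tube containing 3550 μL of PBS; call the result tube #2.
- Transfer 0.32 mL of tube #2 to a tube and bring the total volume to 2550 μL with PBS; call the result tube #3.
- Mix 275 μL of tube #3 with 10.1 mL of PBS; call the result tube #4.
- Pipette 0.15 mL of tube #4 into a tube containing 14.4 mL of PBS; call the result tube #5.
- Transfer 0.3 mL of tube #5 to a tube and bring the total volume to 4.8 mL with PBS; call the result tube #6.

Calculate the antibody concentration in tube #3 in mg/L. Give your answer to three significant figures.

4.12 mg/L

Step 1: 170 μL + 2350 μL = 2520 μL total → factor 2520/170 = 14.824
Step 2: 0.15 mL + 3550 μL = 3.7 mL total → factor 3.7/0.15 = 24.667
Step 3: 0.32 mL brought to 2550 μL → factor 2.55/0.32 = 7.9688
Dilution factor through tube #3 = 14.824 × 24.667 × 7.9688 = 2913.8
[tube #3] = 12.0 g/L / 2913.8 = 0.004118 g/L = 4.12 mg/L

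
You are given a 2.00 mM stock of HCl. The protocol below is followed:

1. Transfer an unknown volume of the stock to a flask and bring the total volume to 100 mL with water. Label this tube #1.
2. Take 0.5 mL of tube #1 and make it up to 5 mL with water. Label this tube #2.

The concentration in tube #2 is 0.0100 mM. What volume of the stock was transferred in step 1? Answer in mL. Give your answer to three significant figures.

5.00 mL

Step 1: v brought to 100 mL → factor = 100 mL/v
Step 2: 0.5 mL brought to 5 mL → factor 5/0.5 = 10
Product of known-step factors = 10
Overall factor = 2.00 mM / (0.0100 mM) = 200
Step-1 factor = 200 / 10 = 20
v = 100 mL / 20 = 5.00 mL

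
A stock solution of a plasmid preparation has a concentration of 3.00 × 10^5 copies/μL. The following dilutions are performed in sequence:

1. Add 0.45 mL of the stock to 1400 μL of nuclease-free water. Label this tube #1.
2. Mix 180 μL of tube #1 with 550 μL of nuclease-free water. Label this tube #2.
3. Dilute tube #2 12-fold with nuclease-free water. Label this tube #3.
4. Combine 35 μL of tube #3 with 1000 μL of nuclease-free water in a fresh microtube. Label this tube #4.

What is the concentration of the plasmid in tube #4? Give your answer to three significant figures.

Step 1: 0.45 mL + 1400 μL = 1.85 mL total → factor 1.85/0.45 = 4.1111
Step 2: 180 μL + 550 μL = 730 μL total → factor 730/180 = 4.0556
Step 3: 12-fold → factor 12
Step 4: 35 μL + 1000 μL = 1035 μL total → factor 1035/35 = 29.571
Overall dilution factor = 4.1111 × 4.0556 × 12 × 29.571 = 5916.5
Final = 3.00 × 10^5 copies/μL / 5916.5 = 50.7 copies/μL

50.7 copies/μL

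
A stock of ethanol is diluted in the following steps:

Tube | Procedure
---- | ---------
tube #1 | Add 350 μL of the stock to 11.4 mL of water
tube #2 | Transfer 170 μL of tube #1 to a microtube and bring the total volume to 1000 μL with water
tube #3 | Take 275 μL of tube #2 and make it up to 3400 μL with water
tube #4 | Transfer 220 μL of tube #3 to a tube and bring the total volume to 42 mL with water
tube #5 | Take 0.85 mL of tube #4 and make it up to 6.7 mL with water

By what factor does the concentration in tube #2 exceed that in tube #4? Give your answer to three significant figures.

Step 1: 350 μL + 11.4 mL = 11750 μL total → factor 11750/350 = 33.571
Step 2: 170 μL brought to 1000 μL → factor 1000/170 = 5.8824
Step 3: 275 μL brought to 3400 μL → factor 3400/275 = 12.364
Step 4: 220 μL brought to 42 mL → factor 42000/220 = 190.91
Dilution factor to tube #2 = 197.48; to tube #4 = 4.6612 × 10^5
[tube #2]/[tube #4] = (factor to tube #4)/(factor to tube #2) = 4.6612 × 10^5/197.48 = 2.36 × 10^3

2.36 × 10^3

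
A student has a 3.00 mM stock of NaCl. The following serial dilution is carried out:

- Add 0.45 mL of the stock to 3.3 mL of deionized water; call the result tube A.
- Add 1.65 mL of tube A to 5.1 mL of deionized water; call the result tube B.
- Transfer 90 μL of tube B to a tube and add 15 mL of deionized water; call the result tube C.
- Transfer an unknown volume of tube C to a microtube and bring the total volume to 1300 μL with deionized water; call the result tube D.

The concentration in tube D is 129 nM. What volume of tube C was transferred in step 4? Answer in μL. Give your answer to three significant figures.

Step 1: 0.45 mL + 3.3 mL = 3.75 mL total → factor 3.75/0.45 = 8.3333
Step 2: 1.65 mL + 5.1 mL = 6.75 mL total → factor 6.75/1.65 = 4.0909
Step 3: 90 μL + 15 mL = 15090 μL total → factor 15090/90 = 167.67
Step 4: v brought to 1300 μL → factor = 1300 μL/v
Product of known-step factors = 5715.9
Overall factor = 3.00 mM / (129 nM) = 23256
Step-4 factor = 23256 / 5715.9 = 4.0686
v = 1300 μL / 4.0686 = 320 μL

320 μL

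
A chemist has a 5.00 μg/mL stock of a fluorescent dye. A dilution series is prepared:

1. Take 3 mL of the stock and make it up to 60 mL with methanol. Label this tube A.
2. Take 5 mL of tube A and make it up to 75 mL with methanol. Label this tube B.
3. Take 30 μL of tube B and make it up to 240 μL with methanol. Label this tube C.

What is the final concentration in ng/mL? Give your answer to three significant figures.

Step 1: 3 mL brought to 60 mL → factor 60/3 = 20
Step 2: 5 mL brought to 75 mL → factor 75/5 = 15
Step 3: 30 μL brought to 240 μL → factor 240/30 = 8
Overall dilution factor = 20 × 15 × 8 = 2400
Final = 5.00 μg/mL / 2400 = 0.002083 μg/mL = 2.08 ng/mL

2.08 ng/mL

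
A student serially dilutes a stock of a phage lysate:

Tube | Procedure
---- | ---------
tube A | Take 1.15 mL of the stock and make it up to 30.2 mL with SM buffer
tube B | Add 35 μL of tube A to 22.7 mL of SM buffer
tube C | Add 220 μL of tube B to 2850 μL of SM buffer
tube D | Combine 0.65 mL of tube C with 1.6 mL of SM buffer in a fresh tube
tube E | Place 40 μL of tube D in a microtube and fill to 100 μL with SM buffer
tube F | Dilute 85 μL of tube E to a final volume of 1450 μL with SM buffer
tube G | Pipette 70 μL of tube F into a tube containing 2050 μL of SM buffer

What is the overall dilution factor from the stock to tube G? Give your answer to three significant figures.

1.06 × 10^9

Step 1: 1.15 mL brought to 30.2 mL → factor 30.2/1.15 = 26.261
Step 2: 35 μL + 22.7 mL = 22735 μL total → factor 22735/35 = 649.57
Step 3: 220 μL + 2850 μL = 3070 μL total → factor 3070/220 = 13.955
Step 4: 0.65 mL + 1.6 mL = 2.25 mL total → factor 2.25/0.65 = 3.4615
Step 5: 40 μL brought to 100 μL → factor 100/40 = 2.5
Step 6: 85 μL brought to 1450 μL → factor 1450/85 = 17.059
Step 7: 70 μL + 2050 μL = 2120 μL total → factor 2120/70 = 30.286
Overall dilution factor = 26.261 × 649.57 × 13.955 × 3.4615 × 2.5 × 17.059 × 30.286 = 1.0643 × 10^9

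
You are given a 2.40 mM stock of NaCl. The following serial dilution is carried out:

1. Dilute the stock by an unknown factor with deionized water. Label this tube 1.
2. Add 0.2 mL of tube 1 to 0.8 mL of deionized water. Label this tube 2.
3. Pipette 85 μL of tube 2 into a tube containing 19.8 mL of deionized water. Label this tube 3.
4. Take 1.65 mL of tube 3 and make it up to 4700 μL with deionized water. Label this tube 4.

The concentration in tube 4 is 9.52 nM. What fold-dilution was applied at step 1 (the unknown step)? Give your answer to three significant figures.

75.7-fold

Step 1: unknown factor x
Step 2: 0.2 mL + 0.8 mL = 1 mL total → factor 1/0.2 = 5
Step 3: 85 μL + 19.8 mL = 19885 μL total → factor 19885/85 = 233.94
Step 4: 1.65 mL brought to 4700 μL → factor 4.7/1.65 = 2.8485
Product of known-step factors = 3331.9
Overall factor = 2.40 mM / (9.52 nM) = 2.521 × 10^5
x = 2.521 × 10^5 / 3331.9 = 75.7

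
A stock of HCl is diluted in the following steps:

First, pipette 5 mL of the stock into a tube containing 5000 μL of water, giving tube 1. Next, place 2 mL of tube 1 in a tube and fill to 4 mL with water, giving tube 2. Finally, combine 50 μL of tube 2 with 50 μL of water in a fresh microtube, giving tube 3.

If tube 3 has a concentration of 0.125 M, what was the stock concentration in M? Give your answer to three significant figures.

Step 1: 5 mL + 5000 μL = 10 mL total → factor 10/5 = 2
Step 2: 2 mL brought to 4 mL → factor 4/2 = 2
Step 3: 50 μL + 50 μL = 100 μL total → factor 100/50 = 2
Overall dilution factor = 2 × 2 × 2 = 8
Stock = 0.125 M × 8 = 1.00 M

1.00 M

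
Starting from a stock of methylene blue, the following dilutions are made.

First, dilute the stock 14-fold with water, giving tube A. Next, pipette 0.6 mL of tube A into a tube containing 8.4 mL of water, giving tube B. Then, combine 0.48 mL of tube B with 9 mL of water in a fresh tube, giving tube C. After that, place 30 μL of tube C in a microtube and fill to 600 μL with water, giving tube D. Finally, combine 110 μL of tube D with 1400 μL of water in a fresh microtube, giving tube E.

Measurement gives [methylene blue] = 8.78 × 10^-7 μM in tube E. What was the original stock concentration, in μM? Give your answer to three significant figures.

1.00 μM

Step 1: 14-fold → factor 14
Step 2: 0.6 mL + 8.4 mL = 9 mL total → factor 9/0.6 = 15
Step 3: 0.48 mL + 9 mL = 9.48 mL total → factor 9.48/0.48 = 19.75
Step 4: 30 μL brought to 600 μL → factor 600/30 = 20
Step 5: 110 μL + 1400 μL = 1510 μL total → factor 1510/110 = 13.727
Overall dilution factor = 14 × 15 × 19.75 × 20 × 13.727 = 1.1387 × 10^6
Stock = 8.78 × 10^-7 μM × 1.1387 × 10^6 = 1.00 μM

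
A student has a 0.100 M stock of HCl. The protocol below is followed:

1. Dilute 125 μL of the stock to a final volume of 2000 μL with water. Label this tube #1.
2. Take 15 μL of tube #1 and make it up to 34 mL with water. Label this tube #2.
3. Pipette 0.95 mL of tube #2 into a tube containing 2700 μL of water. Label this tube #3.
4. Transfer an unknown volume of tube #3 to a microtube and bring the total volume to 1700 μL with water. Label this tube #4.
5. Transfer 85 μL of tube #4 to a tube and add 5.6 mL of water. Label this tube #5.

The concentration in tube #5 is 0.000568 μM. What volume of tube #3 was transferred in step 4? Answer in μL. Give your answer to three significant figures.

90.0 μL

Step 1: 125 μL brought to 2000 μL → factor 2000/125 = 16
Step 2: 15 μL brought to 34 mL → factor 34000/15 = 2266.7
Step 3: 0.95 mL + 2700 μL = 3.65 mL total → factor 3.65/0.95 = 3.8421
Step 4: v brought to 1700 μL → factor = 1700 μL/v
Step 5: 85 μL + 5.6 mL = 5685 μL total → factor 5685/85 = 66.882
Product of known-step factors = 9.3194 × 10^6
Overall factor = 0.100 M / (0.000568 μM) = 1.7606 × 10^8
Step-4 factor = 1.7606 × 10^8 / 9.3194 × 10^6 = 18.891
v = 1700 μL / 18.891 = 90.0 μL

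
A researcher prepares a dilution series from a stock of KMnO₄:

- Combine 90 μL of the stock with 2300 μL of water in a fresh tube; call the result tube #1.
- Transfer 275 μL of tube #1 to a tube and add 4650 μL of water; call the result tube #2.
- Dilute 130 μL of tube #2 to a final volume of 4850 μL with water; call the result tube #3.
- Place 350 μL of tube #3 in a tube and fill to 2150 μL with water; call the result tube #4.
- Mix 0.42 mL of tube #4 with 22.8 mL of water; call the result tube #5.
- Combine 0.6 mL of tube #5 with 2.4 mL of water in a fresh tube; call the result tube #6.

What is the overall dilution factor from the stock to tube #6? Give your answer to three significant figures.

3.01 × 10^7

Step 1: 90 μL + 2300 μL = 2390 μL total → factor 2390/90 = 26.556
Step 2: 275 μL + 4650 μL = 4925 μL total → factor 4925/275 = 17.909
Step 3: 130 μL brought to 4850 μL → factor 4850/130 = 37.308
Step 4: 350 μL brought to 2150 μL → factor 2150/350 = 6.1429
Step 5: 0.42 mL + 22.8 mL = 23.22 mL total → factor 23.22/0.42 = 55.286
Step 6: 0.6 mL + 2.4 mL = 3 mL total → factor 3/0.6 = 5
Overall dilution factor = 26.556 × 17.909 × 37.308 × 6.1429 × 55.286 × 5 = 3.0129 × 10^7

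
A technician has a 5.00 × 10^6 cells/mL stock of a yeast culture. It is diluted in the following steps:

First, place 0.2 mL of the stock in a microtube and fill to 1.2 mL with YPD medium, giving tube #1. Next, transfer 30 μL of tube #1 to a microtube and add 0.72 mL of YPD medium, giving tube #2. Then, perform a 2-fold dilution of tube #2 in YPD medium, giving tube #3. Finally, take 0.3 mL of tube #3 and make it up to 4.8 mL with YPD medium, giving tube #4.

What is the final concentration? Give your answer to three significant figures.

1.04 × 10^3 cells/mL

Step 1: 0.2 mL brought to 1.2 mL → factor 1.2/0.2 = 6
Step 2: 30 μL + 0.72 mL = 750 μL total → factor 750/30 = 25
Step 3: 2-fold → factor 2
Step 4: 0.3 mL brought to 4.8 mL → factor 4.8/0.3 = 16
Overall dilution factor = 6 × 25 × 2 × 16 = 4800
Final = 5.00 × 10^6 cells/mL / 4800 = 1.04 × 10^3 cells/mL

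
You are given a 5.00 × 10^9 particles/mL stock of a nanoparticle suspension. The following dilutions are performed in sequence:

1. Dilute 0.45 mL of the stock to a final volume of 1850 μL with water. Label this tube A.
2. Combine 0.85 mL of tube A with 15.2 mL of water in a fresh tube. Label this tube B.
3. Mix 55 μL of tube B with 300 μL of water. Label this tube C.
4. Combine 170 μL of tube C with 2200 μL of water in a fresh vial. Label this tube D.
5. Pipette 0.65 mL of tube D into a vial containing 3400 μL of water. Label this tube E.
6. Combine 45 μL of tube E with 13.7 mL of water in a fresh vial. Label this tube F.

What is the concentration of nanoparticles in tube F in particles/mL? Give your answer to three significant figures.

Step 1: 0.45 mL brought to 1850 μL → factor 1.85/0.45 = 4.1111
Step 2: 0.85 mL + 15.2 mL = 16.05 mL total → factor 16.05/0.85 = 18.882
Step 3: 55 μL + 300 μL = 355 μL total → factor 355/55 = 6.4545
Step 4: 170 μL + 2200 μL = 2370 μL total → factor 2370/170 = 13.941
Step 5: 0.65 mL + 3400 μL = 4.05 mL total → factor 4.05/0.65 = 6.2308
Step 6: 45 μL + 13.7 mL = 13745 μL total → factor 13745/45 = 305.44
Overall dilution factor = 4.1111 × 18.882 × 6.4545 × 13.941 × 6.2308 × 305.44 = 1.3294 × 10^7
Final = 5.00 × 10^9 particles/mL / 1.3294 × 10^7 = 376 particles/mL

376 particles/mL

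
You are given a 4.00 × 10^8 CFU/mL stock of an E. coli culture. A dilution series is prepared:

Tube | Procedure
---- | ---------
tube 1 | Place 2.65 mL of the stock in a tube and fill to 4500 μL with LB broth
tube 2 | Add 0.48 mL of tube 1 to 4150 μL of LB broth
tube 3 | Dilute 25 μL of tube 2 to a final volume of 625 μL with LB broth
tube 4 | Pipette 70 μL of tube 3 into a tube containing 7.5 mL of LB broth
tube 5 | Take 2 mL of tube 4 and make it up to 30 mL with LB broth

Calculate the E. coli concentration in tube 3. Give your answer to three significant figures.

9.77 × 10^5 CFU/mL

Step 1: 2.65 mL brought to 4500 μL → factor 4.5/2.65 = 1.6981
Step 2: 0.48 mL + 4150 μL = 4.63 mL total → factor 4.63/0.48 = 9.6458
Step 3: 25 μL brought to 625 μL → factor 625/25 = 25
Dilution factor through tube 3 = 1.6981 × 9.6458 × 25 = 409.49
[tube 3] = 4.00 × 10^8 CFU/mL / 409.49 = 9.77 × 10^5 CFU/mL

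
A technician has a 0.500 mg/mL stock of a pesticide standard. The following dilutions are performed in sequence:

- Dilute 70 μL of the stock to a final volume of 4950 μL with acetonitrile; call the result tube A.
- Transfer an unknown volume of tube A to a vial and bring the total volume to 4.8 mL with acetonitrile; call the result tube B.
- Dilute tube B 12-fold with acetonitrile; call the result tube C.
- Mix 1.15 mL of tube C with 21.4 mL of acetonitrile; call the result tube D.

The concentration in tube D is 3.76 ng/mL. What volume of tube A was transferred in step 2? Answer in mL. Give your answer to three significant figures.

Step 1: 70 μL brought to 4950 μL → factor 4950/70 = 70.714
Step 2: v brought to 4.8 mL → factor = 4.8 mL/v
Step 3: 12-fold → factor 12
Step 4: 1.15 mL + 21.4 mL = 22.55 mL total → factor 22.55/1.15 = 19.609
Product of known-step factors = 16639
Overall factor = 0.500 mg/mL / (3.76 ng/mL) = 1.3298 × 10^5
Step-2 factor = 1.3298 × 10^5 / 16639 = 7.9918
v = 4.8 mL / 7.9918 = 0.601 mL

0.601 mL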